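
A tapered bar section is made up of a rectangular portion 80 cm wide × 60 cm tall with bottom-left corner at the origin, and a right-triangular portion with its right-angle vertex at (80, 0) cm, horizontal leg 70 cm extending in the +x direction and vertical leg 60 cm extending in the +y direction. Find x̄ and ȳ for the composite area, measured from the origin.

x̄ = 59.28 cm, ȳ = 26.96 cm

rectangular portion: A = 80 × 60 = 4800.00, centroid at (40.00, 30.00).
triangular portion: A = ½·70·60 = 2100.00, centroid at (103.33, 20.00).
ΣA = 6900.00 cm², ΣAx̄ = 409000.00 cm³, ΣAȳ = 186000.00 cm³.
x̄ = 409000.00/6900.00 = 59.28 cm; ȳ = 186000.00/6900.00 = 26.96 cm.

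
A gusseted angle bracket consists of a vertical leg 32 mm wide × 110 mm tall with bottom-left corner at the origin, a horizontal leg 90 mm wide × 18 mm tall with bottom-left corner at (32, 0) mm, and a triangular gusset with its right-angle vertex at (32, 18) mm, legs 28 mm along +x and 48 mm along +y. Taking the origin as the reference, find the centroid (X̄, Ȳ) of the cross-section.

vertical leg: A = 32 × 110 = 3520.00, centroid at (16.00, 55.00).
horizontal leg: A = 90 × 18 = 1620.00, centroid at (77.00, 9.00).
gusset: A = ½·28·48 = 672.00, centroid at (41.33, 34.00).
ΣA = 5812.00 mm²
ΣAX̄ = (3520.00)(16.00) + (1620.00)(77.00) + (672.00)(41.33) = 208836.00 mm³
ΣAȲ = (3520.00)(55.00) + (1620.00)(9.00) + (672.00)(34.00) = 231028.00 mm³
X̄ = 208836.00 / 5812.00 = 35.93 mm
Ȳ = 231028.00 / 5812.00 = 39.75 mm

X̄ = 35.93 mm, Ȳ = 39.75 mm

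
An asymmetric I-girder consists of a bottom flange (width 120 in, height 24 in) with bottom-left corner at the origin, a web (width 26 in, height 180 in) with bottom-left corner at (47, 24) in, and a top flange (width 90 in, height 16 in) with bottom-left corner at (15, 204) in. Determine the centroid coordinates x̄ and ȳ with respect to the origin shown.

bottom flange: A = 120 × 24 = 2880.00, centroid at (60.00, 12.00).
web: A = 26 × 180 = 4680.00, centroid at (60.00, 114.00).
top flange: A = 90 × 16 = 1440.00, centroid at (60.00, 212.00).
ΣA = 9000.00 in²
ΣAx̄ = (2880.00)(60.00) + (4680.00)(60.00) + (1440.00)(60.00) = 540000.00 in³
ΣAȳ = (2880.00)(12.00) + (4680.00)(114.00) + (1440.00)(212.00) = 873360.00 in³
x̄ = 540000.00 / 9000.00 = 60.00 in
ȳ = 873360.00 / 9000.00 = 97.04 in

x̄ = 60.00 in, ȳ = 97.04 in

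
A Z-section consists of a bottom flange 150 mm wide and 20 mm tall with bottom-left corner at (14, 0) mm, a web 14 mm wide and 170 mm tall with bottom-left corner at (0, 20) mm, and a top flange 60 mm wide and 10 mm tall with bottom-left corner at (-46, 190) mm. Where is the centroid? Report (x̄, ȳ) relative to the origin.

x̄ = 45.83 mm, ȳ = 66.37 mm

Part | A | x̄ᵢ | ȳᵢ | A·x̄ᵢ | A·ȳᵢ
bottom flange | 3000.00 | 89.00 | 10.00 | 267000.00 | 30000.00
web | 2380.00 | 7.00 | 105.00 | 16660.00 | 249900.00
top flange | 600.00 | -16.00 | 195.00 | -9600.00 | 117000.00
Σ | 5980.00 |  |  | 274060.00 | 396900.00
x̄ = 274060.00 / 5980.00 = 45.83 mm
ȳ = 396900.00 / 5980.00 = 66.37 mm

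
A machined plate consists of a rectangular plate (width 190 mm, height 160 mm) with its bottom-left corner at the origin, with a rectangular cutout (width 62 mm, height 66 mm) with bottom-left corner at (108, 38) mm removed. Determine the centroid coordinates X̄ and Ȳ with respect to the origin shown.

plate: A = 190 × 160 = 30400.00, centroid at (95.00, 80.00).
hole: A = −(62 × 66) = -4092.00, centroid at (139.00, 71.00).
ΣA = 26308.00 mm², ΣAX̄ = 2319212.00 mm³, ΣAȲ = 2141468.00 mm³.
X̄ = 2319212.00/26308.00 = 88.16 mm; Ȳ = 2141468.00/26308.00 = 81.40 mm.

X̄ = 88.16 mm, Ȳ = 81.40 mm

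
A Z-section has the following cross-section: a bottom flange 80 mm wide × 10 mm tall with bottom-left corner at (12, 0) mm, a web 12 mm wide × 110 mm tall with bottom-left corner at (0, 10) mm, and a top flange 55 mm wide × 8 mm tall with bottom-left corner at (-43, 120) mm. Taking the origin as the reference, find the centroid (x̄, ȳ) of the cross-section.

x̄ = 16.68 mm, ȳ = 56.39 mm

bottom flange: A = 80 × 10 = 800.00, centroid at (52.00, 5.00).
web: A = 12 × 110 = 1320.00, centroid at (6.00, 65.00).
top flange: A = 55 × 8 = 440.00, centroid at (-15.50, 124.00).
ΣA = 2560.00 mm²
ΣAx̄ = (800.00)(52.00) + (1320.00)(6.00) + (440.00)(-15.50) = 42700.00 mm³
ΣAȳ = (800.00)(5.00) + (1320.00)(65.00) + (440.00)(124.00) = 144360.00 mm³
x̄ = 42700.00 / 2560.00 = 16.68 mm
ȳ = 144360.00 / 2560.00 = 56.39 mm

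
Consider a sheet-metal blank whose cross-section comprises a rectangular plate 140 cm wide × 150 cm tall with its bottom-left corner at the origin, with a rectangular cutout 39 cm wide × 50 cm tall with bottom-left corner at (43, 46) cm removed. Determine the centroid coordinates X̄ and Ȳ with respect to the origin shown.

X̄ = 70.77 cm, Ȳ = 75.41 cm

plate: A = 140 × 150 = 21000.00, centroid at (70.00, 75.00).
hole: A = −(39 × 50) = -1950.00, centroid at (62.50, 71.00).
ΣA = 19050.00 cm²
ΣAX̄ = (21000.00)(70.00) + (-1950.00)(62.50) = 1348125.00 cm³
ΣAȲ = (21000.00)(75.00) + (-1950.00)(71.00) = 1436550.00 cm³
X̄ = 1348125.00 / 19050.00 = 70.77 cm
Ȳ = 1436550.00 / 19050.00 = 75.41 cm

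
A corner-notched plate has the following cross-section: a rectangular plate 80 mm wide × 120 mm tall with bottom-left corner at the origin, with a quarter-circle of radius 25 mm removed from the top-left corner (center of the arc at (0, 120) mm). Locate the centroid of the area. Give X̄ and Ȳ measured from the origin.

X̄ = 41.58 mm, Ȳ = 57.34 mm

plate: A = 80 × 120 = 9600.00, centroid at (40.00, 60.00).
removed quarter-circle: A = −¼π·25² = -490.87, centroid at (10.61, 109.39).
ΣA = 9109.13 mm²
ΣAX̄ = (9600.00)(40.00) + (-490.87)(10.61) = 378791.67 mm³
ΣAȲ = (9600.00)(60.00) + (-490.87)(109.39) = 522303.47 mm³
X̄ = 378791.67 / 9109.13 = 41.58 mm
Ȳ = 522303.47 / 9109.13 = 57.34 mm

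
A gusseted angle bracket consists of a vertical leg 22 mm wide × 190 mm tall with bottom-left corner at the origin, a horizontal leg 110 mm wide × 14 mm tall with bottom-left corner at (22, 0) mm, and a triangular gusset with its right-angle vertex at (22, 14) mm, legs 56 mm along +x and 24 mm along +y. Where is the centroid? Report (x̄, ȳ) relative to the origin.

x̄ = 30.02 mm, ȳ = 66.12 mm

vertical leg: A = 22 × 190 = 4180.00, centroid at (11.00, 95.00).
horizontal leg: A = 110 × 14 = 1540.00, centroid at (77.00, 7.00).
gusset: A = ½·56·24 = 672.00, centroid at (40.67, 22.00).
ΣA = 6392.00 mm²
ΣAx̄ = (4180.00)(11.00) + (1540.00)(77.00) + (672.00)(40.67) = 191888.00 mm³
ΣAȳ = (4180.00)(95.00) + (1540.00)(7.00) + (672.00)(22.00) = 422664.00 mm³
x̄ = 191888.00 / 6392.00 = 30.02 mm
ȳ = 422664.00 / 6392.00 = 66.12 mm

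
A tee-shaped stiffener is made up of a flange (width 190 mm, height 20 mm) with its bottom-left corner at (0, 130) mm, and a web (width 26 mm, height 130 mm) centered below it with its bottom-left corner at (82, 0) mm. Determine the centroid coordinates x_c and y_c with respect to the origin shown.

web: A = 26 × 130 = 3380.00, centroid at (95.00, 65.00).
flange: A = 190 × 20 = 3800.00, centroid at (95.00, 140.00).
ΣA = 7180.00 mm², ΣAx_c = 682100.00 mm³, ΣAy_c = 751700.00 mm³.
x_c = 682100.00/7180.00 = 95.00 mm; y_c = 751700.00/7180.00 = 104.69 mm.

x_c = 95.00 mm, y_c = 104.69 mm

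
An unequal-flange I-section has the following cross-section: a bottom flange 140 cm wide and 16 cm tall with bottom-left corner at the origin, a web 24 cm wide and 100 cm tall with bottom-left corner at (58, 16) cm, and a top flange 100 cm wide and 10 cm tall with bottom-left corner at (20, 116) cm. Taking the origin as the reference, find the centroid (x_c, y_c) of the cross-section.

x_c = 70.00 cm, y_c = 52.72 cm

bottom flange: A = 140 × 16 = 2240.00, centroid at (70.00, 8.00).
web: A = 24 × 100 = 2400.00, centroid at (70.00, 66.00).
top flange: A = 100 × 10 = 1000.00, centroid at (70.00, 121.00).
ΣA = 5640.00 cm², ΣAx_c = 394800.00 cm³, ΣAy_c = 297320.00 cm³.
x_c = 394800.00/5640.00 = 70.00 cm; y_c = 297320.00/5640.00 = 52.72 cm.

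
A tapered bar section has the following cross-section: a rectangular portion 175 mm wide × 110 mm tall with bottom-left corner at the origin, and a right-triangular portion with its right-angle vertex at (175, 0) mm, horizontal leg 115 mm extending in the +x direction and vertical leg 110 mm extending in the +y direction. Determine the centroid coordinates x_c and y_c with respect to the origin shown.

rectangular portion: A = 175 × 110 = 19250.00, centroid at (87.50, 55.00).
triangular portion: A = ½·115·110 = 6325.00, centroid at (213.33, 36.67).
ΣA = 25575.00 mm², ΣAx_c = 3033708.33 mm³, ΣAy_c = 1290666.67 mm³.
x_c = 3033708.33/25575.00 = 118.62 mm; y_c = 1290666.67/25575.00 = 50.47 mm.

x_c = 118.62 mm, y_c = 50.47 mm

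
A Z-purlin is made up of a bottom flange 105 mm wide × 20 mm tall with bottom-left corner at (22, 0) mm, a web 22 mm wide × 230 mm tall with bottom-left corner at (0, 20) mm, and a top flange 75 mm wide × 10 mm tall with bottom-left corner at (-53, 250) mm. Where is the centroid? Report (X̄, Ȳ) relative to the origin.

Part | A | x̄ᵢ | ȳᵢ | A·x̄ᵢ | A·ȳᵢ
bottom flange | 2100.00 | 74.50 | 10.00 | 156450.00 | 21000.00
web | 5060.00 | 11.00 | 135.00 | 55660.00 | 683100.00
top flange | 750.00 | -15.50 | 255.00 | -11625.00 | 191250.00
Σ | 7910.00 |  |  | 200485.00 | 895350.00
X̄ = 200485.00 / 7910.00 = 25.35 mm
Ȳ = 895350.00 / 7910.00 = 113.19 mm

X̄ = 25.35 mm, Ȳ = 113.19 mm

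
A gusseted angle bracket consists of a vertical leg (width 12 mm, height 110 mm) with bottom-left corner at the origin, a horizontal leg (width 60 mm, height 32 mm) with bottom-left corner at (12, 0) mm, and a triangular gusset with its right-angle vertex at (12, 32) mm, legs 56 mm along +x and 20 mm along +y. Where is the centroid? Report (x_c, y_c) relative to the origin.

x_c = 27.82 mm, y_c = 32.89 mm

vertical leg: A = 12 × 110 = 1320.00, centroid at (6.00, 55.00).
horizontal leg: A = 60 × 32 = 1920.00, centroid at (42.00, 16.00).
gusset: A = ½·56·20 = 560.00, centroid at (30.67, 38.67).
ΣA = 3800.00 mm², ΣAx_c = 105733.33 mm³, ΣAy_c = 124973.33 mm³.
x_c = 105733.33/3800.00 = 27.82 mm; y_c = 124973.33/3800.00 = 32.89 mm.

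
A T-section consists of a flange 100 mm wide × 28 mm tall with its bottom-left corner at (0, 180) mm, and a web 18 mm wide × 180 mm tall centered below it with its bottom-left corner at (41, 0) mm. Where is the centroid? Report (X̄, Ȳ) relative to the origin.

web: A = 18 × 180 = 3240.00, centroid at (50.00, 90.00).
flange: A = 100 × 28 = 2800.00, centroid at (50.00, 194.00).
ΣA = 6040.00 mm², ΣAX̄ = 302000.00 mm³, ΣAȲ = 834800.00 mm³.
X̄ = 302000.00/6040.00 = 50.00 mm; Ȳ = 834800.00/6040.00 = 138.21 mm.

X̄ = 50.00 mm, Ȳ = 138.21 mm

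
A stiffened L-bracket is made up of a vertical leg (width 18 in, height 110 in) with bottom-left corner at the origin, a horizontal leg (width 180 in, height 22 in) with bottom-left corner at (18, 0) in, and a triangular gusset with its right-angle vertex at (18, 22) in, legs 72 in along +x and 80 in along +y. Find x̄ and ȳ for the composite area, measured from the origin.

vertical leg: A = 18 × 110 = 1980.00, centroid at (9.00, 55.00).
horizontal leg: A = 180 × 22 = 3960.00, centroid at (108.00, 11.00).
gusset: A = ½·72·80 = 2880.00, centroid at (42.00, 48.67).
ΣA = 8820.00 in², ΣAx̄ = 566460.00 in³, ΣAȳ = 292620.00 in³.
x̄ = 566460.00/8820.00 = 64.22 in; ȳ = 292620.00/8820.00 = 33.18 in.

x̄ = 64.22 in, ȳ = 33.18 in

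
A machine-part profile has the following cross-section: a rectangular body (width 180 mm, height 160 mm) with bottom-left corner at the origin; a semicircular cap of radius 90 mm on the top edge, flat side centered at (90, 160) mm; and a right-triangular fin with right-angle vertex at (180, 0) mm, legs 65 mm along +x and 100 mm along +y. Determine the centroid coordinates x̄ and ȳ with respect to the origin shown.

x̄ = 98.11 mm, ȳ = 110.20 mm

rectangular body: A = 180 × 160 = 28800.00, centroid at (90.00, 80.00).
semicircular top: A = ½π·90² = 12723.45, centroid at (90.00, 198.20).
triangular fin: A = ½·65·100 = 3250.00, centroid at (201.67, 33.33).
ΣA = 44773.45 mm²
ΣAx̄ = (28800.00)(90.00) + (12723.45)(90.00) + (3250.00)(201.67) = 4392527.19 mm³
ΣAȳ = (28800.00)(80.00) + (12723.45)(198.20) + (3250.00)(33.33) = 4934085.37 mm³
x̄ = 4392527.19 / 44773.45 = 98.11 mm
ȳ = 4934085.37 / 44773.45 = 110.20 mm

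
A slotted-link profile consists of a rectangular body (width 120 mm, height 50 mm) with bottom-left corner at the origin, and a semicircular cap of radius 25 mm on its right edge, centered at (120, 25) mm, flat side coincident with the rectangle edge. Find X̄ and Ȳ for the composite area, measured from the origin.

X̄ = 69.93 mm, Ȳ = 25.00 mm

Part | A | x̄ᵢ | ȳᵢ | A·x̄ᵢ | A·ȳᵢ
rectangular body | 6000.00 | 60.00 | 25.00 | 360000.00 | 150000.00
semicircular end | 981.75 | 130.61 | 25.00 | 128226.39 | 24543.69
Σ | 6981.75 |  |  | 488226.39 | 174543.69
X̄ = 488226.39 / 6981.75 = 69.93 mm
Ȳ = 174543.69 / 6981.75 = 25.00 mm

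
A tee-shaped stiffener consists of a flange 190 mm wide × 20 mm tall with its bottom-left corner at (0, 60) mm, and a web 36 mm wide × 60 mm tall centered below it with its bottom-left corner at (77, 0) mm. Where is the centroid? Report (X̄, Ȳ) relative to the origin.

X̄ = 95.00 mm, Ȳ = 55.50 mm

web: A = 36 × 60 = 2160.00, centroid at (95.00, 30.00).
flange: A = 190 × 20 = 3800.00, centroid at (95.00, 70.00).
ΣA = 5960.00 mm²
ΣAX̄ = (2160.00)(95.00) + (3800.00)(95.00) = 566200.00 mm³
ΣAȲ = (2160.00)(30.00) + (3800.00)(70.00) = 330800.00 mm³
X̄ = 566200.00 / 5960.00 = 95.00 mm
Ȳ = 330800.00 / 5960.00 = 55.50 mm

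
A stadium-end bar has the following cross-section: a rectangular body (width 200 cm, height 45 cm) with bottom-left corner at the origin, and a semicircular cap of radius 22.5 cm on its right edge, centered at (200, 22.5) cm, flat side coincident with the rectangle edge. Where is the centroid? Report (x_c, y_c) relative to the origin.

x_c = 108.89 cm, y_c = 22.50 cm

rectangular body: A = 200 × 45 = 9000.00, centroid at (100.00, 22.50).
semicircular end: A = ½π·22.5² = 795.22, centroid at (209.55, 22.50).
ΣA = 9795.22 cm², ΣAx_c = 1066636.88 cm³, ΣAy_c = 220392.35 cm³.
x_c = 1066636.88/9795.22 = 108.89 cm; y_c = 220392.35/9795.22 = 22.50 cm.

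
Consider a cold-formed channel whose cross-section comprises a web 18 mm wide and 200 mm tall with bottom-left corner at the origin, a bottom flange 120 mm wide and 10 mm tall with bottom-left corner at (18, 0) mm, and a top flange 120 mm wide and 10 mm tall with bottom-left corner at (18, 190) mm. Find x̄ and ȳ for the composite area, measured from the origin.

x̄ = 36.60 mm, ȳ = 100.00 mm

Part | A | x̄ᵢ | ȳᵢ | A·x̄ᵢ | A·ȳᵢ
web | 3600.00 | 9.00 | 100.00 | 32400.00 | 360000.00
bottom flange | 1200.00 | 78.00 | 5.00 | 93600.00 | 6000.00
top flange | 1200.00 | 78.00 | 195.00 | 93600.00 | 234000.00
Σ | 6000.00 |  |  | 219600.00 | 600000.00
x̄ = 219600.00 / 6000.00 = 36.60 mm
ȳ = 600000.00 / 6000.00 = 100.00 mm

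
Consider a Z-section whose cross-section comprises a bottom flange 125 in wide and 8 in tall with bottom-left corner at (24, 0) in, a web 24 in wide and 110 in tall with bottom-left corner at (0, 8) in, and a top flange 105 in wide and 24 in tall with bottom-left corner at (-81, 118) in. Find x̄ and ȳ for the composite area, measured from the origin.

Part | A | x̄ᵢ | ȳᵢ | A·x̄ᵢ | A·ȳᵢ
bottom flange | 1000.00 | 86.50 | 4.00 | 86500.00 | 4000.00
web | 2640.00 | 12.00 | 63.00 | 31680.00 | 166320.00
top flange | 2520.00 | -28.50 | 130.00 | -71820.00 | 327600.00
Σ | 6160.00 |  |  | 46360.00 | 497920.00
x̄ = 46360.00 / 6160.00 = 7.53 in
ȳ = 497920.00 / 6160.00 = 80.83 in

x̄ = 7.53 in, ȳ = 80.83 in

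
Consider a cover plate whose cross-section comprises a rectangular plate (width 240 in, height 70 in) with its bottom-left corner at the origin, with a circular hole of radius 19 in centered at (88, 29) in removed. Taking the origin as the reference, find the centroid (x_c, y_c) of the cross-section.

Part | A | x̄ᵢ | ȳᵢ | A·x̄ᵢ | A·ȳᵢ
plate | 16800.00 | 120.00 | 35.00 | 2016000.00 | 588000.00
hole | -1134.11 | 88.00 | 29.00 | -99802.12 | -32889.33
Σ | 15665.89 |  |  | 1916197.88 | 555110.67
x_c = 1916197.88 / 15665.89 = 122.32 in
y_c = 555110.67 / 15665.89 = 35.43 in

x_c = 122.32 in, y_c = 35.43 in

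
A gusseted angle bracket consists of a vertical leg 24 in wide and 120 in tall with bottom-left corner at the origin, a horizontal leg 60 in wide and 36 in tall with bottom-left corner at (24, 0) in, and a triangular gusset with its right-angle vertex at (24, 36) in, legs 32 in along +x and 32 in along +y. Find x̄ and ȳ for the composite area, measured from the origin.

vertical leg: A = 24 × 120 = 2880.00, centroid at (12.00, 60.00).
horizontal leg: A = 60 × 36 = 2160.00, centroid at (54.00, 18.00).
gusset: A = ½·32·32 = 512.00, centroid at (34.67, 46.67).
ΣA = 5552.00 in², ΣAx̄ = 168949.33 in³, ΣAȳ = 235573.33 in³.
x̄ = 168949.33/5552.00 = 30.43 in; ȳ = 235573.33/5552.00 = 42.43 in.

x̄ = 30.43 in, ȳ = 42.43 in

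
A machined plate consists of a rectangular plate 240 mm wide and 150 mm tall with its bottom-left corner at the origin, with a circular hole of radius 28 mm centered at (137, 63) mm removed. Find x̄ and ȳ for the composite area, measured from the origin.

x̄ = 118.75 mm, ȳ = 75.88 mm

plate: A = 240 × 150 = 36000.00, centroid at (120.00, 75.00).
hole: A = −π·28² = -2463.01, centroid at (137.00, 63.00).
ΣA = 33536.99 mm²
ΣAx̄ = (36000.00)(120.00) + (-2463.01)(137.00) = 3982567.82 mm³
ΣAȳ = (36000.00)(75.00) + (-2463.01)(63.00) = 2544830.46 mm³
x̄ = 3982567.82 / 33536.99 = 118.75 mm
ȳ = 2544830.46 / 33536.99 = 75.88 mm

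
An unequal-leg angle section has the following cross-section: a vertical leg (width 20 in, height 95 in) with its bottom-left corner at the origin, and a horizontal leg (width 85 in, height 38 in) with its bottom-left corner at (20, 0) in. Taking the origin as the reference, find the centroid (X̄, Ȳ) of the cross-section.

Part | A | x̄ᵢ | ȳᵢ | A·x̄ᵢ | A·ȳᵢ
vertical leg | 1900.00 | 10.00 | 47.50 | 19000.00 | 90250.00
horizontal leg | 3230.00 | 62.50 | 19.00 | 201875.00 | 61370.00
Σ | 5130.00 |  |  | 220875.00 | 151620.00
X̄ = 220875.00 / 5130.00 = 43.06 in
Ȳ = 151620.00 / 5130.00 = 29.56 in

X̄ = 43.06 in, Ȳ = 29.56 in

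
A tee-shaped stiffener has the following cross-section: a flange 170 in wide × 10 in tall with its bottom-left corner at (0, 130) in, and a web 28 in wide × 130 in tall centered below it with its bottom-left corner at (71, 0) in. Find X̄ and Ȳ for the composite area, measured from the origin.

X̄ = 85.00 in, Ȳ = 87.28 in

Part | A | x̄ᵢ | ȳᵢ | A·x̄ᵢ | A·ȳᵢ
web | 3640.00 | 85.00 | 65.00 | 309400.00 | 236600.00
flange | 1700.00 | 85.00 | 135.00 | 144500.00 | 229500.00
Σ | 5340.00 |  |  | 453900.00 | 466100.00
X̄ = 453900.00 / 5340.00 = 85.00 in
Ȳ = 466100.00 / 5340.00 = 87.28 in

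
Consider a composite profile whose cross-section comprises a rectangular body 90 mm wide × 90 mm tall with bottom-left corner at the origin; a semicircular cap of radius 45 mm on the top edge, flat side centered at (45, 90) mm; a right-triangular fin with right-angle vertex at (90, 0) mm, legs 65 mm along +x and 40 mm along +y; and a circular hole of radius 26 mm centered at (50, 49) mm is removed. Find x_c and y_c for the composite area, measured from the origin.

rectangular body: A = 90 × 90 = 8100.00, centroid at (45.00, 45.00).
semicircular top: A = ½π·45² = 3180.86, centroid at (45.00, 109.10).
triangular fin: A = ½·65·40 = 1300.00, centroid at (111.67, 13.33).
hole: A = −π·26² = -2123.72, centroid at (50.00, 49.00).
ΣA = 10457.15 mm², ΣAx_c = 546619.65 mm³, ΣAy_c = 624798.85 mm³.
x_c = 546619.65/10457.15 = 52.27 mm; y_c = 624798.85/10457.15 = 59.75 mm.

x_c = 52.27 mm, y_c = 59.75 mm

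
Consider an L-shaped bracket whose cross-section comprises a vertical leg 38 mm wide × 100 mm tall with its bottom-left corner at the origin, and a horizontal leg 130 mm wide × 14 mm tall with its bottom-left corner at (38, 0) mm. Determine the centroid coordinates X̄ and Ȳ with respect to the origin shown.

X̄ = 46.20 mm, Ȳ = 36.07 mm

vertical leg: A = 38 × 100 = 3800.00, centroid at (19.00, 50.00).
horizontal leg: A = 130 × 14 = 1820.00, centroid at (103.00, 7.00).
ΣA = 5620.00 mm², ΣAX̄ = 259660.00 mm³, ΣAȲ = 202740.00 mm³.
X̄ = 259660.00/5620.00 = 46.20 mm; Ȳ = 202740.00/5620.00 = 36.07 mm.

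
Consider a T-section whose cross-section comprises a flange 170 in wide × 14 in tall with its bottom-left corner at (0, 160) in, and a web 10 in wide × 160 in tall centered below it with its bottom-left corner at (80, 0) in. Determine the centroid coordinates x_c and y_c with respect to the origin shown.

x_c = 85.00 in, y_c = 132.03 in

web: A = 10 × 160 = 1600.00, centroid at (85.00, 80.00).
flange: A = 170 × 14 = 2380.00, centroid at (85.00, 167.00).
ΣA = 3980.00 in², ΣAx_c = 338300.00 in³, ΣAy_c = 525460.00 in³.
x_c = 338300.00/3980.00 = 85.00 in; y_c = 525460.00/3980.00 = 132.03 in.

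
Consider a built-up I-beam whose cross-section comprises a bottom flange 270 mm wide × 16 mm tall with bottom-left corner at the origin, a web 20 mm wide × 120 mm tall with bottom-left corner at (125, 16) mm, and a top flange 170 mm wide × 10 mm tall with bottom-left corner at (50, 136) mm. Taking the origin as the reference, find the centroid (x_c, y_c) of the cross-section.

bottom flange: A = 270 × 16 = 4320.00, centroid at (135.00, 8.00).
web: A = 20 × 120 = 2400.00, centroid at (135.00, 76.00).
top flange: A = 170 × 10 = 1700.00, centroid at (135.00, 141.00).
ΣA = 8420.00 mm², ΣAx_c = 1136700.00 mm³, ΣAy_c = 456660.00 mm³.
x_c = 1136700.00/8420.00 = 135.00 mm; y_c = 456660.00/8420.00 = 54.24 mm.

x_c = 135.00 mm, y_c = 54.24 mm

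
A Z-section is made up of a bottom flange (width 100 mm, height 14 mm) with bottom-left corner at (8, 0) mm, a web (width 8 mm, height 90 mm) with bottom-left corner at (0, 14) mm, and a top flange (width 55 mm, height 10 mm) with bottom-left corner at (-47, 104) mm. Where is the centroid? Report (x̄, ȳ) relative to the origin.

x̄ = 27.47 mm, ȳ = 42.03 mm

bottom flange: A = 100 × 14 = 1400.00, centroid at (58.00, 7.00).
web: A = 8 × 90 = 720.00, centroid at (4.00, 59.00).
top flange: A = 55 × 10 = 550.00, centroid at (-19.50, 109.00).
ΣA = 2670.00 mm²
ΣAx̄ = (1400.00)(58.00) + (720.00)(4.00) + (550.00)(-19.50) = 73355.00 mm³
ΣAȳ = (1400.00)(7.00) + (720.00)(59.00) + (550.00)(109.00) = 112230.00 mm³
x̄ = 73355.00 / 2670.00 = 27.47 mm
ȳ = 112230.00 / 2670.00 = 42.03 mm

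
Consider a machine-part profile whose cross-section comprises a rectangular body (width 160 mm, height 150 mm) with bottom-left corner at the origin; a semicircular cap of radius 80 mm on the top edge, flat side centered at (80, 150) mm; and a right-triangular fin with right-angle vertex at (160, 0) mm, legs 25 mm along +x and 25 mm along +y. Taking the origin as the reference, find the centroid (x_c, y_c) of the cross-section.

x_c = 80.80 mm, y_c = 106.27 mm

Part | A | x̄ᵢ | ȳᵢ | A·x̄ᵢ | A·ȳᵢ
rectangular body | 24000.00 | 80.00 | 75.00 | 1920000.00 | 1800000.00
semicircular top | 10053.10 | 80.00 | 183.95 | 804247.72 | 1849297.81
triangular fin | 312.50 | 168.33 | 8.33 | 52604.17 | 2604.17
Σ | 34365.60 |  |  | 2776851.89 | 3651901.97
x_c = 2776851.89 / 34365.60 = 80.80 mm
y_c = 3651901.97 / 34365.60 = 106.27 mm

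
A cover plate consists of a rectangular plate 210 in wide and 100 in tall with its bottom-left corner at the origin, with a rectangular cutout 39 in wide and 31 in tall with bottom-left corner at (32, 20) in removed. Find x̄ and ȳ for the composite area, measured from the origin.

x̄ = 108.27 in, ȳ = 50.89 in

plate: A = 210 × 100 = 21000.00, centroid at (105.00, 50.00).
hole: A = −(39 × 31) = -1209.00, centroid at (51.50, 35.50).
ΣA = 19791.00 in²
ΣAx̄ = (21000.00)(105.00) + (-1209.00)(51.50) = 2142736.50 in³
ΣAȳ = (21000.00)(50.00) + (-1209.00)(35.50) = 1007080.50 in³
x̄ = 2142736.50 / 19791.00 = 108.27 in
ȳ = 1007080.50 / 19791.00 = 50.89 in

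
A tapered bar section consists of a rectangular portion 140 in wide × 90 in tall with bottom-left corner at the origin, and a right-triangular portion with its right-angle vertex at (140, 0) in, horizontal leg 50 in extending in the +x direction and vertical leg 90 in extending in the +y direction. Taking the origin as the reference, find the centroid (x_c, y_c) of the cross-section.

Part | A | x̄ᵢ | ȳᵢ | A·x̄ᵢ | A·ȳᵢ
rectangular portion | 12600.00 | 70.00 | 45.00 | 882000.00 | 567000.00
triangular portion | 2250.00 | 156.67 | 30.00 | 352500.00 | 67500.00
Σ | 14850.00 |  |  | 1234500.00 | 634500.00
x_c = 1234500.00 / 14850.00 = 83.13 in
y_c = 634500.00 / 14850.00 = 42.73 in

x_c = 83.13 in, y_c = 42.73 in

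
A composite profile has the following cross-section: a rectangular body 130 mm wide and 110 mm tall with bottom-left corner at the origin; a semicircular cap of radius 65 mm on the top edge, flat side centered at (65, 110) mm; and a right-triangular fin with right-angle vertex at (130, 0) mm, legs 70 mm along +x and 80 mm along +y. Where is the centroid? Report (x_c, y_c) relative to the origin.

x_c = 75.42 mm, y_c = 74.75 mm

Part | A | x̄ᵢ | ȳᵢ | A·x̄ᵢ | A·ȳᵢ
rectangular body | 14300.00 | 65.00 | 55.00 | 929500.00 | 786500.00
semicircular top | 6636.61 | 65.00 | 137.59 | 431379.94 | 913110.93
triangular fin | 2800.00 | 153.33 | 26.67 | 429333.33 | 74666.67
Σ | 23736.61 |  |  | 1790213.27 | 1774277.59
x_c = 1790213.27 / 23736.61 = 75.42 mm
y_c = 1774277.59 / 23736.61 = 74.75 mm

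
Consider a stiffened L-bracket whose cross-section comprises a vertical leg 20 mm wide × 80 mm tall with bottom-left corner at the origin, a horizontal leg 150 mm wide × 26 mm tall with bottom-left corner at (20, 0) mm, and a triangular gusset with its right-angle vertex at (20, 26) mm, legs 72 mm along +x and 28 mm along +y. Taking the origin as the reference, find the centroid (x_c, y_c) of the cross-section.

x_c = 66.20 mm, y_c = 23.10 mm

vertical leg: A = 20 × 80 = 1600.00, centroid at (10.00, 40.00).
horizontal leg: A = 150 × 26 = 3900.00, centroid at (95.00, 13.00).
gusset: A = ½·72·28 = 1008.00, centroid at (44.00, 35.33).
ΣA = 6508.00 mm²
ΣAx_c = (1600.00)(10.00) + (3900.00)(95.00) + (1008.00)(44.00) = 430852.00 mm³
ΣAy_c = (1600.00)(40.00) + (3900.00)(13.00) + (1008.00)(35.33) = 150316.00 mm³
x_c = 430852.00 / 6508.00 = 66.20 mm
y_c = 150316.00 / 6508.00 = 23.10 mm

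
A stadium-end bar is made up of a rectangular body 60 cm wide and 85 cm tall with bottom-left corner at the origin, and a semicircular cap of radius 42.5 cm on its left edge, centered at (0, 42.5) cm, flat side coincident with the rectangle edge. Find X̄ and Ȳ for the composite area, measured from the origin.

X̄ = 12.83 cm, Ȳ = 42.50 cm

rectangular body: A = 60 × 85 = 5100.00, centroid at (30.00, 42.50).
semicircular end: A = ½π·42.5² = 2837.25, centroid at (-18.04, 42.50).
ΣA = 7937.25 cm², ΣAX̄ = 101822.92 cm³, ΣAȲ = 337333.16 cm³.
X̄ = 101822.92/7937.25 = 12.83 cm; Ȳ = 337333.16/7937.25 = 42.50 cm.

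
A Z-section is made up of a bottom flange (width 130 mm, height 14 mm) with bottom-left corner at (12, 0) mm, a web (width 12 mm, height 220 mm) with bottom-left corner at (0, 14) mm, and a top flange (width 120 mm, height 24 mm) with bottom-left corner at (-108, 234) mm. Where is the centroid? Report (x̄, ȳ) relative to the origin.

bottom flange: A = 130 × 14 = 1820.00, centroid at (77.00, 7.00).
web: A = 12 × 220 = 2640.00, centroid at (6.00, 124.00).
top flange: A = 120 × 24 = 2880.00, centroid at (-48.00, 246.00).
ΣA = 7340.00 mm², ΣAx̄ = 17740.00 mm³, ΣAȳ = 1048580.00 mm³.
x̄ = 17740.00/7340.00 = 2.42 mm; ȳ = 1048580.00/7340.00 = 142.86 mm.

x̄ = 2.42 mm, ȳ = 142.86 mm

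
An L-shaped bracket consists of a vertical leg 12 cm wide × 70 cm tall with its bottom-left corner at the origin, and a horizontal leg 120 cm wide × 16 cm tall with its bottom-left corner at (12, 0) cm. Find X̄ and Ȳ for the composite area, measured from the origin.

Part | A | x̄ᵢ | ȳᵢ | A·x̄ᵢ | A·ȳᵢ
vertical leg | 840.00 | 6.00 | 35.00 | 5040.00 | 29400.00
horizontal leg | 1920.00 | 72.00 | 8.00 | 138240.00 | 15360.00
Σ | 2760.00 |  |  | 143280.00 | 44760.00
X̄ = 143280.00 / 2760.00 = 51.91 cm
Ȳ = 44760.00 / 2760.00 = 16.22 cm

X̄ = 51.91 cm, Ȳ = 16.22 cm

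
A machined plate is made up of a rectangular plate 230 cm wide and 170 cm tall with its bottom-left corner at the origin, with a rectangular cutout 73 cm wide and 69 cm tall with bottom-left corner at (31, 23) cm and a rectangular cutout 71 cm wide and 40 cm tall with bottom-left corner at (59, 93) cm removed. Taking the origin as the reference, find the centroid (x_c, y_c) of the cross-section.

Part | A | x̄ᵢ | ȳᵢ | A·x̄ᵢ | A·ȳᵢ
plate | 39100.00 | 115.00 | 85.00 | 4496500.00 | 3323500.00
hole 1 | -5037.00 | 67.50 | 57.50 | -339997.50 | -289627.50
hole 2 | -2840.00 | 94.50 | 113.00 | -268380.00 | -320920.00
Σ | 31223.00 |  |  | 3888122.50 | 2712952.50
x_c = 3888122.50 / 31223.00 = 124.53 cm
y_c = 2712952.50 / 31223.00 = 86.89 cm

x_c = 124.53 cm, y_c = 86.89 cm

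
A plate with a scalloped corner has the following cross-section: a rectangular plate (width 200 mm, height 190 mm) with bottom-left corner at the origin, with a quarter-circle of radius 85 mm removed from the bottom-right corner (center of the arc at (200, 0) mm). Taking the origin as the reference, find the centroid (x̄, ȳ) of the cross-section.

plate: A = 200 × 190 = 38000.00, centroid at (100.00, 95.00).
removed quarter-circle: A = −¼π·85² = -5674.50, centroid at (163.92, 36.08).
ΣA = 32325.50 mm², ΣAx̄ = 2869807.99 mm³, ΣAȳ = 3405291.67 mm³.
x̄ = 2869807.99/32325.50 = 88.78 mm; ȳ = 3405291.67/32325.50 = 105.34 mm.

x̄ = 88.78 mm, ȳ = 105.34 mm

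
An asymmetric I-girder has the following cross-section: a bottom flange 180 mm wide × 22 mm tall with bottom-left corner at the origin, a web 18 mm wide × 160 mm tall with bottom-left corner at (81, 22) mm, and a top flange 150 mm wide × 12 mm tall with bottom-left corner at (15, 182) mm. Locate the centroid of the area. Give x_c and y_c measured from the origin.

x_c = 90.00 mm, y_c = 78.21 mm

bottom flange: A = 180 × 22 = 3960.00, centroid at (90.00, 11.00).
web: A = 18 × 160 = 2880.00, centroid at (90.00, 102.00).
top flange: A = 150 × 12 = 1800.00, centroid at (90.00, 188.00).
ΣA = 8640.00 mm²
ΣAx_c = (3960.00)(90.00) + (2880.00)(90.00) + (1800.00)(90.00) = 777600.00 mm³
ΣAy_c = (3960.00)(11.00) + (2880.00)(102.00) + (1800.00)(188.00) = 675720.00 mm³
x_c = 777600.00 / 8640.00 = 90.00 mm
y_c = 675720.00 / 8640.00 = 78.21 mm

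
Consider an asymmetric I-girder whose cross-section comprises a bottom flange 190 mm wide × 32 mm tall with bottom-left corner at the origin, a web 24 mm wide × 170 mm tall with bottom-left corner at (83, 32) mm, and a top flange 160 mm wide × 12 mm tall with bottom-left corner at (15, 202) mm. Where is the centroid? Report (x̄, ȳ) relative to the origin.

x̄ = 95.00 mm, ȳ = 80.63 mm

bottom flange: A = 190 × 32 = 6080.00, centroid at (95.00, 16.00).
web: A = 24 × 170 = 4080.00, centroid at (95.00, 117.00).
top flange: A = 160 × 12 = 1920.00, centroid at (95.00, 208.00).
ΣA = 12080.00 mm², ΣAx̄ = 1147600.00 mm³, ΣAȳ = 974000.00 mm³.
x̄ = 1147600.00/12080.00 = 95.00 mm; ȳ = 974000.00/12080.00 = 80.63 mm.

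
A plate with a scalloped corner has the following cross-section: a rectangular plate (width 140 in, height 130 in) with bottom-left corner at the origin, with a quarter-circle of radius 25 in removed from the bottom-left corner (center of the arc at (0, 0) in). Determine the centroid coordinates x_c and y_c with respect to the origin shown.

x_c = 71.65 in, y_c = 66.51 in

plate: A = 140 × 130 = 18200.00, centroid at (70.00, 65.00).
removed quarter-circle: A = −¼π·25² = -490.87, centroid at (10.61, 10.61).
ΣA = 17709.13 in², ΣAx_c = 1268791.67 in³, ΣAy_c = 1177791.67 in³.
x_c = 1268791.67/17709.13 = 71.65 in; y_c = 1177791.67/17709.13 = 66.51 in.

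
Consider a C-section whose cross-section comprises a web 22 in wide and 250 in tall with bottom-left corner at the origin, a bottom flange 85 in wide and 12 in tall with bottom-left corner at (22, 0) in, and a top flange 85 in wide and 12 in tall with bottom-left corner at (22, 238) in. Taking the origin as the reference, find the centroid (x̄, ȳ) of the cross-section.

x̄ = 25.47 in, ȳ = 125.00 in

web: A = 22 × 250 = 5500.00, centroid at (11.00, 125.00).
bottom flange: A = 85 × 12 = 1020.00, centroid at (64.50, 6.00).
top flange: A = 85 × 12 = 1020.00, centroid at (64.50, 244.00).
ΣA = 7540.00 in², ΣAx̄ = 192080.00 in³, ΣAȳ = 942500.00 in³.
x̄ = 192080.00/7540.00 = 25.47 in; ȳ = 942500.00/7540.00 = 125.00 in.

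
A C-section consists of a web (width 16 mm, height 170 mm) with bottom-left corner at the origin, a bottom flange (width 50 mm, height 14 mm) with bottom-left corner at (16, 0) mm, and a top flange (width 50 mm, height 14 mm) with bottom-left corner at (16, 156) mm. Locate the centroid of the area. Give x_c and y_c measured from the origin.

web: A = 16 × 170 = 2720.00, centroid at (8.00, 85.00).
bottom flange: A = 50 × 14 = 700.00, centroid at (41.00, 7.00).
top flange: A = 50 × 14 = 700.00, centroid at (41.00, 163.00).
ΣA = 4120.00 mm²
ΣAx_c = (2720.00)(8.00) + (700.00)(41.00) + (700.00)(41.00) = 79160.00 mm³
ΣAy_c = (2720.00)(85.00) + (700.00)(7.00) + (700.00)(163.00) = 350200.00 mm³
x_c = 79160.00 / 4120.00 = 19.21 mm
y_c = 350200.00 / 4120.00 = 85.00 mm

x_c = 19.21 mm, y_c = 85.00 mm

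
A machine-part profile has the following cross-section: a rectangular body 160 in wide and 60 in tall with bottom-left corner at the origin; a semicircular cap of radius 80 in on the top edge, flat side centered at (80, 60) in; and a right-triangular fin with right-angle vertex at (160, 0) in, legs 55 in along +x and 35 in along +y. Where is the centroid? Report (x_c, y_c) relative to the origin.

rectangular body: A = 160 × 60 = 9600.00, centroid at (80.00, 30.00).
semicircular top: A = ½π·80² = 10053.10, centroid at (80.00, 93.95).
triangular fin: A = ½·55·35 = 962.50, centroid at (178.33, 11.67).
ΣA = 20615.60 in²
ΣAx_c = (9600.00)(80.00) + (10053.10)(80.00) + (962.50)(178.33) = 1743893.55 in³
ΣAy_c = (9600.00)(30.00) + (10053.10)(93.95) + (962.50)(11.67) = 1243748.29 in³
x_c = 1743893.55 / 20615.60 = 84.59 in
y_c = 1243748.29 / 20615.60 = 60.33 in

x_c = 84.59 in, y_c = 60.33 in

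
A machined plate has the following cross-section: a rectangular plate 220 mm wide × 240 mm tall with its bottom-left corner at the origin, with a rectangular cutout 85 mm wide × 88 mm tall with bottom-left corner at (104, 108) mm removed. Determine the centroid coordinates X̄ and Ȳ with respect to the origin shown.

X̄ = 103.98 mm, Ȳ = 114.72 mm

plate: A = 220 × 240 = 52800.00, centroid at (110.00, 120.00).
hole: A = −(85 × 88) = -7480.00, centroid at (146.50, 152.00).
ΣA = 45320.00 mm², ΣAX̄ = 4712180.00 mm³, ΣAȲ = 5199040.00 mm³.
X̄ = 4712180.00/45320.00 = 103.98 mm; Ȳ = 5199040.00/45320.00 = 114.72 mm.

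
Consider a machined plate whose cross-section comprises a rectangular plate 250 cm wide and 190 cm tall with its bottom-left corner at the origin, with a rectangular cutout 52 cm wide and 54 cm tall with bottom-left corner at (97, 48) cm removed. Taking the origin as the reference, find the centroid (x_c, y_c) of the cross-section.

x_c = 125.13 cm, y_c = 96.26 cm

plate: A = 250 × 190 = 47500.00, centroid at (125.00, 95.00).
hole: A = −(52 × 54) = -2808.00, centroid at (123.00, 75.00).
ΣA = 44692.00 cm²
ΣAx_c = (47500.00)(125.00) + (-2808.00)(123.00) = 5592116.00 cm³
ΣAy_c = (47500.00)(95.00) + (-2808.00)(75.00) = 4301900.00 cm³
x_c = 5592116.00 / 44692.00 = 125.13 cm
y_c = 4301900.00 / 44692.00 = 96.26 cm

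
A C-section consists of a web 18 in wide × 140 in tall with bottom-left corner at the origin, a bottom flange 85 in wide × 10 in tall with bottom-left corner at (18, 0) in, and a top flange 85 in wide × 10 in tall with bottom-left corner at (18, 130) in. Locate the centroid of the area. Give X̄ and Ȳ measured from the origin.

Part | A | x̄ᵢ | ȳᵢ | A·x̄ᵢ | A·ȳᵢ
web | 2520.00 | 9.00 | 70.00 | 22680.00 | 176400.00
bottom flange | 850.00 | 60.50 | 5.00 | 51425.00 | 4250.00
top flange | 850.00 | 60.50 | 135.00 | 51425.00 | 114750.00
Σ | 4220.00 |  |  | 125530.00 | 295400.00
X̄ = 125530.00 / 4220.00 = 29.75 in
Ȳ = 295400.00 / 4220.00 = 70.00 in

X̄ = 29.75 in, Ȳ = 70.00 in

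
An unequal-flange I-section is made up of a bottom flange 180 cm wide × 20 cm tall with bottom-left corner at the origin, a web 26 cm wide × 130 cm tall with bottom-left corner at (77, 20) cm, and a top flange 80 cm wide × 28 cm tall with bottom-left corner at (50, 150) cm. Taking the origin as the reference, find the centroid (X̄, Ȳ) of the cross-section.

bottom flange: A = 180 × 20 = 3600.00, centroid at (90.00, 10.00).
web: A = 26 × 130 = 3380.00, centroid at (90.00, 85.00).
top flange: A = 80 × 28 = 2240.00, centroid at (90.00, 164.00).
ΣA = 9220.00 cm²
ΣAX̄ = (3600.00)(90.00) + (3380.00)(90.00) + (2240.00)(90.00) = 829800.00 cm³
ΣAȲ = (3600.00)(10.00) + (3380.00)(85.00) + (2240.00)(164.00) = 690660.00 cm³
X̄ = 829800.00 / 9220.00 = 90.00 cm
Ȳ = 690660.00 / 9220.00 = 74.91 cm

X̄ = 90.00 cm, Ȳ = 74.91 cm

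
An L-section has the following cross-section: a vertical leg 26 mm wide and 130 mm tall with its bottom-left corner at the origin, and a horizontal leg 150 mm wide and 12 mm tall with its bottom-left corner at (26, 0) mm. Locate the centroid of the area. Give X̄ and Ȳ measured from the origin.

X̄ = 43.58 mm, Ȳ = 44.50 mm

Part | A | x̄ᵢ | ȳᵢ | A·x̄ᵢ | A·ȳᵢ
vertical leg | 3380.00 | 13.00 | 65.00 | 43940.00 | 219700.00
horizontal leg | 1800.00 | 101.00 | 6.00 | 181800.00 | 10800.00
Σ | 5180.00 |  |  | 225740.00 | 230500.00
X̄ = 225740.00 / 5180.00 = 43.58 mm
Ȳ = 230500.00 / 5180.00 = 44.50 mm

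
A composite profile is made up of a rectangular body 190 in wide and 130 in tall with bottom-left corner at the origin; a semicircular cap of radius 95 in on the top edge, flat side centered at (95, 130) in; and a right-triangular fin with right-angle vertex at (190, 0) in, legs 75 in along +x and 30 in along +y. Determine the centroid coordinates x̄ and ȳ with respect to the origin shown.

rectangular body: A = 190 × 130 = 24700.00, centroid at (95.00, 65.00).
semicircular top: A = ½π·95² = 14176.44, centroid at (95.00, 170.32).
triangular fin: A = ½·75·30 = 1125.00, centroid at (215.00, 10.00).
ΣA = 40001.44 in², ΣAx̄ = 3935136.50 in³, ΣAȳ = 4031270.12 in³.
x̄ = 3935136.50/40001.44 = 98.37 in; ȳ = 4031270.12/40001.44 = 100.78 in.

x̄ = 98.37 in, ȳ = 100.78 in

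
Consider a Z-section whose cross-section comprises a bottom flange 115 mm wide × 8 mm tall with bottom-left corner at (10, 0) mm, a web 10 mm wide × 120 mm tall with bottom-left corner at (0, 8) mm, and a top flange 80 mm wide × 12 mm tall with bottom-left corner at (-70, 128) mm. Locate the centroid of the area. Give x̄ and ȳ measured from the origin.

x̄ = 12.76 mm, ȳ = 69.45 mm

bottom flange: A = 115 × 8 = 920.00, centroid at (67.50, 4.00).
web: A = 10 × 120 = 1200.00, centroid at (5.00, 68.00).
top flange: A = 80 × 12 = 960.00, centroid at (-30.00, 134.00).
ΣA = 3080.00 mm², ΣAx̄ = 39300.00 mm³, ΣAȳ = 213920.00 mm³.
x̄ = 39300.00/3080.00 = 12.76 mm; ȳ = 213920.00/3080.00 = 69.45 mm.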